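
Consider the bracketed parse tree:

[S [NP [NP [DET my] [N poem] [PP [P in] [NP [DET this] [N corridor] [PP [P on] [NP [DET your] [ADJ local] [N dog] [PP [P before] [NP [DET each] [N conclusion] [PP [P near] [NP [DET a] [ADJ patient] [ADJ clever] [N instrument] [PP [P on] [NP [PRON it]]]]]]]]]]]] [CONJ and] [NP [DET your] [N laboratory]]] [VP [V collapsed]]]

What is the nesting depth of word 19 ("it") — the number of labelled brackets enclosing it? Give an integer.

Counting open brackets not yet closed at "it": [S [NP [NP [PP [NP [PP [NP [PP [NP [PP [NP [PP [NP [PRON = 14.

14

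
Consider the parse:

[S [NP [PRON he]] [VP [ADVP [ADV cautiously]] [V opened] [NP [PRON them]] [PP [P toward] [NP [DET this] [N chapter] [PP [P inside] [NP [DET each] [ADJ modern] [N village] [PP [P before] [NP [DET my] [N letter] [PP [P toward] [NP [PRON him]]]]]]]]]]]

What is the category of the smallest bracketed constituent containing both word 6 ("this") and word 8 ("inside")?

Both words fall inside [NP this chapter inside each modern village before my letter toward him] (words 6–16), and no smaller constituent contains them both. Label: NP.

NP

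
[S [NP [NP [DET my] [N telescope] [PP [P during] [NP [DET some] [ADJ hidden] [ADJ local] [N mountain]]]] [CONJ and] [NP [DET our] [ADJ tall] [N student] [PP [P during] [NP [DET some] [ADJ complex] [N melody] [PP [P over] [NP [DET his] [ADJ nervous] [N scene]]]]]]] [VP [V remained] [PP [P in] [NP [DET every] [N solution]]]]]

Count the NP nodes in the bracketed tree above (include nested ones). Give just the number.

7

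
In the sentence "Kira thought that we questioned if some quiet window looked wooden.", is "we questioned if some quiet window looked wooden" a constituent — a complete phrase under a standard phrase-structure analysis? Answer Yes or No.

Yes

"we questioned if some quiet window looked wooden" is exactly the clause [S we questioned if some quiet window looked wooden], a complete constituent.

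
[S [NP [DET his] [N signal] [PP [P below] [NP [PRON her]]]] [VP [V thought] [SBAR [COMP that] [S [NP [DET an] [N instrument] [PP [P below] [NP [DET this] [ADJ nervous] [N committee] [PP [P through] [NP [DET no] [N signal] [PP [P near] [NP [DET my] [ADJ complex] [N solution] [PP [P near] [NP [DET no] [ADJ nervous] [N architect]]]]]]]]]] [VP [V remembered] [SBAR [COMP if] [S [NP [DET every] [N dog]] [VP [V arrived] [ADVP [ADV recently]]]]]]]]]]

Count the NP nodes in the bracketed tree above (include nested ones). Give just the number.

8

Listing each NP by its span: [NP his signal below her]; [NP her]; [NP an instrument below this nervous committee through no signal near my complex solution near no nervous architect]; [NP this nervous committee through no signal near my complex solution near no nervous architect]; [NP no signal near my complex solution near no nervous architect]; [NP my complex solution near no nervous architect] … — that makes 8.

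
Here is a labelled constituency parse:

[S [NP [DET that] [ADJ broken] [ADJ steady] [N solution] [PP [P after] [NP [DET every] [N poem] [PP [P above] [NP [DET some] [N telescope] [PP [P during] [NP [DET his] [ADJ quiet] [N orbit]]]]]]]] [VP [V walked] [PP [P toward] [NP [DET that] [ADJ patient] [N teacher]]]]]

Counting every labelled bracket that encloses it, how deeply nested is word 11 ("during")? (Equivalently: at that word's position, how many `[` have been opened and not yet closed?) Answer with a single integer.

8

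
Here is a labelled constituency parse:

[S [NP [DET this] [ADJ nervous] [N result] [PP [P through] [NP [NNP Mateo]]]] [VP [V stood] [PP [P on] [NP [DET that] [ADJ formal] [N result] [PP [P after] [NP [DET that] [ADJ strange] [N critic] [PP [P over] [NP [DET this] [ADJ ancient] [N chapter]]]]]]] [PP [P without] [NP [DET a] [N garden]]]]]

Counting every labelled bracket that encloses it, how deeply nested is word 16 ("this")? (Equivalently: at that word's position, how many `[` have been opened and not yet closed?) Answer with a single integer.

9

Path from the root down to the word: S → VP → PP → NP → PP → NP → PP → NP → DET. That is 9 enclosing brackets.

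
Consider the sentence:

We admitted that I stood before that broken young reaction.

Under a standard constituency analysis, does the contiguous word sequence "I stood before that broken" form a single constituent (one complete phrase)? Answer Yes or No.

"I" belongs to the noun phrase "I" while "broken" belongs to the verb phrase "stood before that broken young reaction"; a span that runs across that boundary is not a single phrase.

No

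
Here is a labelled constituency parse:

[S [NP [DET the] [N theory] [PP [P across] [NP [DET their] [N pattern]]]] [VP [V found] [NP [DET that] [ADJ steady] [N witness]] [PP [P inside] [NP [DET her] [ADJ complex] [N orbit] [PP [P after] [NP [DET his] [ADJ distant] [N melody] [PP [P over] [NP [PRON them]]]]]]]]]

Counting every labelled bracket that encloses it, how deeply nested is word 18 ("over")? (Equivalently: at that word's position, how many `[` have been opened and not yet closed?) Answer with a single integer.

8

The word sits inside P, which is inside PP, inside NP, inside PP, inside NP, inside PP, inside VP, inside S — 8 brackets in all.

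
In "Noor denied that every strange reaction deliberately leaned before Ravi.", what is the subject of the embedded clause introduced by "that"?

every strange reaction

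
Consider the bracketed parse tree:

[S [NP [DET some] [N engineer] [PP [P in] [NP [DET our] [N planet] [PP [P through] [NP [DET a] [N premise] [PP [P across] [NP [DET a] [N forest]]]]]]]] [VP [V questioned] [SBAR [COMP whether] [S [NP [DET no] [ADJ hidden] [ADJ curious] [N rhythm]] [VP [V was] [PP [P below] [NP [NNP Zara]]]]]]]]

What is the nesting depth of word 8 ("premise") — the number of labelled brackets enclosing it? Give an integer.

7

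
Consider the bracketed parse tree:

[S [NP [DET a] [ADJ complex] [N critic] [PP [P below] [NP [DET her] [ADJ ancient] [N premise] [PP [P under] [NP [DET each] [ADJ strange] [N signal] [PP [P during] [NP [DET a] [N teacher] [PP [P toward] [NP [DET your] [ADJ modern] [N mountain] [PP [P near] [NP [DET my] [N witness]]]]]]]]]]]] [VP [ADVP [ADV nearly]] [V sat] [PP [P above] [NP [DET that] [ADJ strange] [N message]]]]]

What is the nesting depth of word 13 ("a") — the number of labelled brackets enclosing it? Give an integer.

9

Path from the root down to the word: S → NP → PP → NP → PP → NP → PP → NP → DET. That is 9 enclosing brackets.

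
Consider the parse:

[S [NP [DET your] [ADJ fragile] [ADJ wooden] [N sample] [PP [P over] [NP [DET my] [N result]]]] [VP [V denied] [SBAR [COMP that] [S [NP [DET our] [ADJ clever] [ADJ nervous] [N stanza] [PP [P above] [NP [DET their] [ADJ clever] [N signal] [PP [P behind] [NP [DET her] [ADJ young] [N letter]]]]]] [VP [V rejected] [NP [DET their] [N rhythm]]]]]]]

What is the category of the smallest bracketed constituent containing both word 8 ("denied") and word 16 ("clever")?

The smallest bracket enclosing both words is [VP denied that our clever nervous stanza above their clever signal behind her young letter rejected their rhythm], so the label is VP.

VP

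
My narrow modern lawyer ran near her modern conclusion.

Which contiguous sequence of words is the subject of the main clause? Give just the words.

"my narrow modern lawyer" is the NP that combines with the VP headed by "ran" to form the main clause — the subject.

my narrow modern lawyer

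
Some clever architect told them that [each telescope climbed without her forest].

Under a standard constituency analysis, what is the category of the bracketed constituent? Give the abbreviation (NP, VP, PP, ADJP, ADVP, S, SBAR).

S

The span is built around the head "climbed" — a clause (S).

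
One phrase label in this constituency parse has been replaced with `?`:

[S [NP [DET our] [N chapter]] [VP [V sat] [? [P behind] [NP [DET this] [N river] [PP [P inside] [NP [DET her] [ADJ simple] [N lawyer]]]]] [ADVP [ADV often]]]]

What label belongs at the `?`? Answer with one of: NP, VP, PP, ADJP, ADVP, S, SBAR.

PP

The `?` node immediately contains: P 'behind', NP. That is the internal structure of a prepositional phrase, so the label is PP.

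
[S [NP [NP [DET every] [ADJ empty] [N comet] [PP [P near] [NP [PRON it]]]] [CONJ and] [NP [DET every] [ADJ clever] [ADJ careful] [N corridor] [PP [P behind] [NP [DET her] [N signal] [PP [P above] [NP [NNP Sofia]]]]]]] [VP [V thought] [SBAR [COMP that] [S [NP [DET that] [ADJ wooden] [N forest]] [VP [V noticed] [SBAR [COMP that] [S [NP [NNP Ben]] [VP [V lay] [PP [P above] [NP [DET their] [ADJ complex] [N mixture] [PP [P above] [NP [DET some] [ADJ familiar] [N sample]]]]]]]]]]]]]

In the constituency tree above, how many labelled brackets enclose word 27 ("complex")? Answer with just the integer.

11

Path from the root down to the word: S → VP → SBAR → S → VP → SBAR → S → VP → PP → NP → ADJ. That is 11 enclosing brackets.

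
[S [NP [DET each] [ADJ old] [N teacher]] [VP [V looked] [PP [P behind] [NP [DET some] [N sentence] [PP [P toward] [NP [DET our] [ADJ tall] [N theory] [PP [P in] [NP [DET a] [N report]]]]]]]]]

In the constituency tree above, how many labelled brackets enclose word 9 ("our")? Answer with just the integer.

Path from the root down to the word: S → VP → PP → NP → PP → NP → DET. That is 7 enclosing brackets.

7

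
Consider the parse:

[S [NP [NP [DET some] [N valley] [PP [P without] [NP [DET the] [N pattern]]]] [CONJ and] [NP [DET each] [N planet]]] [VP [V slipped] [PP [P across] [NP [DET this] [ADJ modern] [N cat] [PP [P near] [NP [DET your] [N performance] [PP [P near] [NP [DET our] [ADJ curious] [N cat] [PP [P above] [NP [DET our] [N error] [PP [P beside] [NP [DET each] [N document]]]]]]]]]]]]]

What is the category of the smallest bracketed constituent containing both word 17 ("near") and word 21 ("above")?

PP

The smallest bracket enclosing both words is [PP near our curious cat above our error beside each document], so the label is PP.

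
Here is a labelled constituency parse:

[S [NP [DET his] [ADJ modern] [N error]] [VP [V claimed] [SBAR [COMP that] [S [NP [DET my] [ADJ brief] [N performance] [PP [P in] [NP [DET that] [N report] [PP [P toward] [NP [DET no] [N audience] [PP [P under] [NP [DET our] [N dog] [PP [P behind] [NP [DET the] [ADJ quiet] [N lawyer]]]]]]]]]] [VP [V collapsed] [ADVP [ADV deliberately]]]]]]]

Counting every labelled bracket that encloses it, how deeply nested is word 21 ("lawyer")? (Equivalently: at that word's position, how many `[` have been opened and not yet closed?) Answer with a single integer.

14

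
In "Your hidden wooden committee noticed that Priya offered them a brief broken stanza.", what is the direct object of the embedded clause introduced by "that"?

Within the embedded clause introduced by "that", the direct object of "offered" is "a brief broken stanza".

a brief broken stanza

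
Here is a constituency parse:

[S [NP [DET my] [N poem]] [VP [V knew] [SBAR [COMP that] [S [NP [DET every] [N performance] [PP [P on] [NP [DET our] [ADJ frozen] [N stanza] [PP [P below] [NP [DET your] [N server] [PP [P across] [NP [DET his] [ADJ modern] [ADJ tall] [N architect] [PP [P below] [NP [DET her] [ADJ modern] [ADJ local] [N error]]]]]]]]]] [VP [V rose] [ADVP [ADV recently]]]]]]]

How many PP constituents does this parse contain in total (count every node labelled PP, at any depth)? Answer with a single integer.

The PP constituents are: [PP on our frozen stanza below your server across his modern tall architect below her modern local error]; [PP below your server across his modern tall architect below her modern local error]; [PP across his modern tall architect below her modern local error]; [PP below her modern local error]. Total: 4.

4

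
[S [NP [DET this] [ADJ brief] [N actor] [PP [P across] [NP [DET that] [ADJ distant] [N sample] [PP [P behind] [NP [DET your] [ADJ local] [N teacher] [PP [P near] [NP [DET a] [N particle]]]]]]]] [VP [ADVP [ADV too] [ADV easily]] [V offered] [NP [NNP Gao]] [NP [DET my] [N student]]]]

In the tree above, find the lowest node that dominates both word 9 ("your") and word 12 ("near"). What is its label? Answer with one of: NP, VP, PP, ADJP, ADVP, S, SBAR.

Both words fall inside [NP your local teacher near a particle] (words 9–14), and no smaller constituent contains them both. Label: NP.

NP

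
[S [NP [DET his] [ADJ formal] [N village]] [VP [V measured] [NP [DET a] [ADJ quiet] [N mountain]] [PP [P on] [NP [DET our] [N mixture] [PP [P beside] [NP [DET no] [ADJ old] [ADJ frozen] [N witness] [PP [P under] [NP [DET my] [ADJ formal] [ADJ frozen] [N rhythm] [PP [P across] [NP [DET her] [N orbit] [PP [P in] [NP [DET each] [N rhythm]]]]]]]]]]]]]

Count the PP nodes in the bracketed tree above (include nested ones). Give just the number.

The PP constituents are: [PP on our mixture beside no old frozen witness under my formal frozen rhythm across her orbit in each rhythm]; [PP beside no old frozen witness under my formal frozen rhythm across her orbit in each rhythm]; [PP under my formal frozen rhythm across her orbit in each rhythm]; [PP across her orbit in each rhythm]; [PP in each rhythm]. Total: 5.

5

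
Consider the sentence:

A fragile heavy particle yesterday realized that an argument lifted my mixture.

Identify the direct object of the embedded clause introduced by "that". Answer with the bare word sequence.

my mixture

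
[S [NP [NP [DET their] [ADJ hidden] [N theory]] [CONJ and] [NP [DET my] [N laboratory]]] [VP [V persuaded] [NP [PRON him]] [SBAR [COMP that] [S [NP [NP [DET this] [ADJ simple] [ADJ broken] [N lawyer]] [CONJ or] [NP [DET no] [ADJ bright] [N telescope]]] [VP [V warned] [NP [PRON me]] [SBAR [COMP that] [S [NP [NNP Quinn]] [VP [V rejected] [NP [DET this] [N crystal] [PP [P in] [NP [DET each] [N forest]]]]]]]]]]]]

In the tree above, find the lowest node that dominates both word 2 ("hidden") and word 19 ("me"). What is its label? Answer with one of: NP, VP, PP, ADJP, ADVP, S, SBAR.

The smallest bracket enclosing both words is [S their hidden theory and my laboratory persuaded him that this simple broken lawyer or no bright telescope warned me that Quinn rejected this crystal in each forest], so the label is S.

S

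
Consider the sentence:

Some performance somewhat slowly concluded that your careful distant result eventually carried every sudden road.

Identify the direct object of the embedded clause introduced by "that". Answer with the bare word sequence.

every sudden road

"carried" heads the VP of the embedded clause introduced by "that", and "every sudden road" is its direct object.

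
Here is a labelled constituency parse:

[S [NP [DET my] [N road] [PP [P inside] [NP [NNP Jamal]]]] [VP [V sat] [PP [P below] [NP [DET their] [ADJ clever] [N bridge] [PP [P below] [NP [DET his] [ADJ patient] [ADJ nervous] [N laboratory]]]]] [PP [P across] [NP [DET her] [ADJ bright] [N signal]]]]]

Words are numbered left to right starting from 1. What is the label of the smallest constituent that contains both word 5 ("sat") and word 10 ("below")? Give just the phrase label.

The smallest bracket enclosing both words is [VP sat below their clever bridge below his patient nervous laboratory across her bright signal], so the label is VP.

VP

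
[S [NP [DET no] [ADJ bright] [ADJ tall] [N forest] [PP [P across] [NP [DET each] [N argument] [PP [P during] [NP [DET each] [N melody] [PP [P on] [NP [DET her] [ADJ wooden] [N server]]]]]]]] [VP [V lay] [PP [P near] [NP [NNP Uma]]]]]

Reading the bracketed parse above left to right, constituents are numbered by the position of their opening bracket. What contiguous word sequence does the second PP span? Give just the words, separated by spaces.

Opening `[PP` markers occur at word positions 5, 8, 11, 16; the second of these opens the constituent [PP during each melody on her wooden server].

during each melody on her wooden server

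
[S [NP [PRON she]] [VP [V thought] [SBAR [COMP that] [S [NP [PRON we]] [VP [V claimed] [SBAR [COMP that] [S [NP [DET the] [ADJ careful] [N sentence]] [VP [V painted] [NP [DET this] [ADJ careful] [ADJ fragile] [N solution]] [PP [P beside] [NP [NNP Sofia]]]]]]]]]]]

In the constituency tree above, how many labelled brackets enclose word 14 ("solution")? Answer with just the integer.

The word sits inside N, which is inside NP, inside VP, inside S, inside SBAR, inside VP, inside S, inside SBAR, inside VP, inside S — 10 brackets in all.

10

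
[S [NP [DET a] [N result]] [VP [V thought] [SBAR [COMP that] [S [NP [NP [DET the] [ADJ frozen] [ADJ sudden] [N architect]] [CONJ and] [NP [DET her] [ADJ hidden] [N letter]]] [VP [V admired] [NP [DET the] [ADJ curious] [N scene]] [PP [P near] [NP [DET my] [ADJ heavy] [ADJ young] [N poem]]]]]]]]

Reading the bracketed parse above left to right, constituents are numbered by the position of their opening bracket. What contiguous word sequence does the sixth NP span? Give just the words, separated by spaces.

In left-to-right order the NP constituents are "a result"; "the frozen sudden architect and her hidden letter"; "the frozen sudden architect"; "her hidden letter"; "the curious scene"; "my heavy young poem". Number 6 is "my heavy young poem".

my heavy young poem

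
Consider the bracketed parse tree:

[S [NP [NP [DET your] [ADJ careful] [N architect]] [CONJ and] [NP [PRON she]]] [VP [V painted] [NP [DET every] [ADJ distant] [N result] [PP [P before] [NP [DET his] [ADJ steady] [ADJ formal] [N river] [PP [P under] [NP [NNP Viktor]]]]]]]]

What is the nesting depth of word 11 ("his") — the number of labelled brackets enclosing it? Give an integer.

The word sits inside DET, which is inside NP, inside PP, inside NP, inside VP, inside S — 6 brackets in all.

6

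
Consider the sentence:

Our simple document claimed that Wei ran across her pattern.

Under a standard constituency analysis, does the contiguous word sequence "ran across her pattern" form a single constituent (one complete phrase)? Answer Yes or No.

Yes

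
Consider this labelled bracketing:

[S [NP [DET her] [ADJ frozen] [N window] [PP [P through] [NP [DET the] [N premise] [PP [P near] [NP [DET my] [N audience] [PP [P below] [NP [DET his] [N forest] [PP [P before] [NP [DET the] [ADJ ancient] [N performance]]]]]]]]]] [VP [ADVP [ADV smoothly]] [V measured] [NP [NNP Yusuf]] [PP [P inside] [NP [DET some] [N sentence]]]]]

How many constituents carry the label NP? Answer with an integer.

7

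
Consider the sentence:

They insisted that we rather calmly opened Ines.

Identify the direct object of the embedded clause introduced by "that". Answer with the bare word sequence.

"opened" heads the VP of the embedded clause introduced by "that", and "Ines" is its direct object.

Ines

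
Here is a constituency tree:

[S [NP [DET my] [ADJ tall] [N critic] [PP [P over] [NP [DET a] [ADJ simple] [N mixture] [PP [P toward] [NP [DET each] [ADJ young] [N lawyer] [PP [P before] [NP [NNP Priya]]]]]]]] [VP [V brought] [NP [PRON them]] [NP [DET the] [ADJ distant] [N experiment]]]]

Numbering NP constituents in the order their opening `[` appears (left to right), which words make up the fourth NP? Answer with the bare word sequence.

Priya

Opening `[NP` markers occur at word positions 1, 5, 9, 13, 15, 16; the fourth of these opens the constituent [NP Priya].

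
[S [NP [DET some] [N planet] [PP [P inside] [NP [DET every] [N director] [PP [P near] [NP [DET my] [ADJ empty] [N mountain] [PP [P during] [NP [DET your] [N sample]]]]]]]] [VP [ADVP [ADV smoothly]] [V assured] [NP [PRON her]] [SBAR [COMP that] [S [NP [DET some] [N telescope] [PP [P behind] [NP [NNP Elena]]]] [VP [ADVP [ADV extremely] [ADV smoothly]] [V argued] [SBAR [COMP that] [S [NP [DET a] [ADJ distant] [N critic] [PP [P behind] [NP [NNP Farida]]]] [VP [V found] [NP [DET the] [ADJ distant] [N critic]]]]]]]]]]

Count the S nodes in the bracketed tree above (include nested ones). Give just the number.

3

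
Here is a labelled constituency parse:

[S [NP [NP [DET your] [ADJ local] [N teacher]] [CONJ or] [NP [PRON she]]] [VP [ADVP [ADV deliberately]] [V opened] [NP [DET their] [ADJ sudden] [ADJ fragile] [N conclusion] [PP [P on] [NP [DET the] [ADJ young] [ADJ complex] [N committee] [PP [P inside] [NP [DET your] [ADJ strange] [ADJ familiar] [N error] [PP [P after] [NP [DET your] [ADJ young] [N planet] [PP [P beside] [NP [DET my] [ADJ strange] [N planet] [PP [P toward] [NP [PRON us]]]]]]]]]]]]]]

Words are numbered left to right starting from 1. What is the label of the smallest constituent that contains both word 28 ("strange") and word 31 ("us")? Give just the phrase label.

NP

Word 28 lies under S → VP → NP → PP → NP → PP → NP → PP → NP → PP → NP → ADJ; word 31 lies under S → VP → NP → PP → NP → PP → NP → PP → NP → PP → NP → PP → NP → PRON. The lowest shared node is the NP.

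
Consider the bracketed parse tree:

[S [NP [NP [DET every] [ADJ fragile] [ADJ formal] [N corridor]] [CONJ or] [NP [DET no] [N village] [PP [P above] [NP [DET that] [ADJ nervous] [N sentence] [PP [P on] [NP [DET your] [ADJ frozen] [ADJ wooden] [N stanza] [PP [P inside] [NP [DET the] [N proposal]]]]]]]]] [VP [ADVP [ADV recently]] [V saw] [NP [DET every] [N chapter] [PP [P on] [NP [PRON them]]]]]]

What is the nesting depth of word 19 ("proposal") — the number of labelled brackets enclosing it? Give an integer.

10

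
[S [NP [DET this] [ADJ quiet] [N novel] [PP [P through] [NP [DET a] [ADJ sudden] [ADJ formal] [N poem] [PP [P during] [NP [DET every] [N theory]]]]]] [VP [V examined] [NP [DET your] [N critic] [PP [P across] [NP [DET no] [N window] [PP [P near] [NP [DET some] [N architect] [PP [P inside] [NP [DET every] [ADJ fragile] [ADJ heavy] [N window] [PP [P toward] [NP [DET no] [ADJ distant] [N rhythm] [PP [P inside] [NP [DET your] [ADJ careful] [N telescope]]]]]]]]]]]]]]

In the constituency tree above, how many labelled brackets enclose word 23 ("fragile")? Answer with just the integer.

10

Path from the root down to the word: S → VP → NP → PP → NP → PP → NP → PP → NP → ADJ. That is 10 enclosing brackets.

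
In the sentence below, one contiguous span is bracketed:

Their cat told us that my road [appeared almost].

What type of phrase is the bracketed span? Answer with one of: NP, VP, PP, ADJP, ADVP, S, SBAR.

VP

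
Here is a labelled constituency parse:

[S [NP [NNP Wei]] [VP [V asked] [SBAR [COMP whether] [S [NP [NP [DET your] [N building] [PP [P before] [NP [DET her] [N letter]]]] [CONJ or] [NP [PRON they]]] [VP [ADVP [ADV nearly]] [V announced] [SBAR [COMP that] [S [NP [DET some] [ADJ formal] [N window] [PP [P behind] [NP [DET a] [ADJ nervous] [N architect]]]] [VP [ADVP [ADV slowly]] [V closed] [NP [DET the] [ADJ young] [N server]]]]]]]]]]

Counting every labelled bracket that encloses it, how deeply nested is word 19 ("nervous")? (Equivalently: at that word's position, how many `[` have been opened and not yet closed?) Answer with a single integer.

The word sits inside ADJ, which is inside NP, inside PP, inside NP, inside S, inside SBAR, inside VP, inside S, inside SBAR, inside VP, inside S — 11 brackets in all.

11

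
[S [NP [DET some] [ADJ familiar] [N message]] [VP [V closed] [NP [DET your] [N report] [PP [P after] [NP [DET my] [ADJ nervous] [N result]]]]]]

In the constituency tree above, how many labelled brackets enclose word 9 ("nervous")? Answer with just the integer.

The word sits inside ADJ, which is inside NP, inside PP, inside NP, inside VP, inside S — 6 brackets in all.

6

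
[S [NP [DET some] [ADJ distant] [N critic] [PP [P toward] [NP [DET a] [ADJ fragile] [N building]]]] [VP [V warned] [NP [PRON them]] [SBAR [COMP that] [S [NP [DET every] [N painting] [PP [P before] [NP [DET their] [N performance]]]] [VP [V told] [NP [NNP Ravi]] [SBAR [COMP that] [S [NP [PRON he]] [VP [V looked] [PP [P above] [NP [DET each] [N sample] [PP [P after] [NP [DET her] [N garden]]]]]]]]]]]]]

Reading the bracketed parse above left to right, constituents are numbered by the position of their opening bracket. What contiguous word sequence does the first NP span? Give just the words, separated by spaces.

some distant critic toward a fragile building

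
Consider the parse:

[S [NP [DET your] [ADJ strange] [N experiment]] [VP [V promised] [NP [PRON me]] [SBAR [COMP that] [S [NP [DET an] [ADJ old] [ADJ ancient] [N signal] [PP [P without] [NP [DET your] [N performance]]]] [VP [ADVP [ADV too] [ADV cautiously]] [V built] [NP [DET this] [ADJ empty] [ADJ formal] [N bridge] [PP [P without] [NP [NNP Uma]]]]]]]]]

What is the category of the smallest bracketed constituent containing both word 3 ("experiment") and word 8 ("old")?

Word 3 lies under S → NP → N; word 8 lies under S → VP → SBAR → S → NP → ADJ. The lowest shared node is the S.

S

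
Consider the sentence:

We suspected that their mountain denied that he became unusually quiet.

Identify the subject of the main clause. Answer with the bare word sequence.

The subject of the main clause is the NP immediately before the verb "suspected": "we".

we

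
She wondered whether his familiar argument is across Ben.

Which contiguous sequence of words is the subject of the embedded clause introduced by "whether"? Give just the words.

his familiar argument

"his familiar argument" is the NP that combines with the VP headed by "is" to form the embedded clause introduced by "whether" — the subject.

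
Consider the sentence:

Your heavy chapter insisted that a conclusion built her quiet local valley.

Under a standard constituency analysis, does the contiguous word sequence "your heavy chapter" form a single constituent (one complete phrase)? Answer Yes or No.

These words form the whole noun phrase headed by "chapter", so yes — one constituent.

Yes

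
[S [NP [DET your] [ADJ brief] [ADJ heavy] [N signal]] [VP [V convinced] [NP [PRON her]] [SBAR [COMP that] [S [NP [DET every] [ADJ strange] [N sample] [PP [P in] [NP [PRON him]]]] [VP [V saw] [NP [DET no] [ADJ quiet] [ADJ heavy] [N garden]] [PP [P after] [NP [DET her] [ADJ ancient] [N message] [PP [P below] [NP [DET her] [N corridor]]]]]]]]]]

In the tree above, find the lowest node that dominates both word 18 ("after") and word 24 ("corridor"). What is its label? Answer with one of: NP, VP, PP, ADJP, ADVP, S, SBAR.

PP

Both words fall inside [PP after her ancient message below her corridor] (words 18–24), and no smaller constituent contains them both. Label: PP.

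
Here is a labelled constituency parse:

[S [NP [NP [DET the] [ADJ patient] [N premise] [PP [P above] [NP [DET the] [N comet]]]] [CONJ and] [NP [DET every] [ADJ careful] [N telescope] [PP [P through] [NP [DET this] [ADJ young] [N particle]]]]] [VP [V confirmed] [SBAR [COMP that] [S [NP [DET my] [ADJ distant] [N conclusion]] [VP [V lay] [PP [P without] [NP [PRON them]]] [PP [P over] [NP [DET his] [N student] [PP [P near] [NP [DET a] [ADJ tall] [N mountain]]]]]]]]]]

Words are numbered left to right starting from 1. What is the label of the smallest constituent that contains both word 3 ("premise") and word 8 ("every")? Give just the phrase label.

NP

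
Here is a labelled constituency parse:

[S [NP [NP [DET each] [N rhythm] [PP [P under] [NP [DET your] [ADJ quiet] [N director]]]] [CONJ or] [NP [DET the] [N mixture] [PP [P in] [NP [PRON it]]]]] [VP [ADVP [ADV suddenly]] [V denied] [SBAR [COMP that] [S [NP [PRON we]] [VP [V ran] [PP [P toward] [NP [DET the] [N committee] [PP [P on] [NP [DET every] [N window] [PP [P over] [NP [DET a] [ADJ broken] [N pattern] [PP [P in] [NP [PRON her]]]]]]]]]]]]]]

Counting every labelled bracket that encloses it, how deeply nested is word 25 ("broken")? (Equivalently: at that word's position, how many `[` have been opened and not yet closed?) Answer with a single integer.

12

The word sits inside ADJ, which is inside NP, inside PP, inside NP, inside PP, inside NP, inside PP, inside VP, inside S, inside SBAR, inside VP, inside S — 12 brackets in all.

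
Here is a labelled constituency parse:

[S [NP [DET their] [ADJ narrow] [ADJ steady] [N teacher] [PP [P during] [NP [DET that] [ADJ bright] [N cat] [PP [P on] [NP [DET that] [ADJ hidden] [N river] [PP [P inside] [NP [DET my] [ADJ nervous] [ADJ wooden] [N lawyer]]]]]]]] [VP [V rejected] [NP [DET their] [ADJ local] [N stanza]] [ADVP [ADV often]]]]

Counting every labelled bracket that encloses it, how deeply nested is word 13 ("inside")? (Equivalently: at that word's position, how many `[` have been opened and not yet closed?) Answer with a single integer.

8

Path from the root down to the word: S → NP → PP → NP → PP → NP → PP → P. That is 8 enclosing brackets.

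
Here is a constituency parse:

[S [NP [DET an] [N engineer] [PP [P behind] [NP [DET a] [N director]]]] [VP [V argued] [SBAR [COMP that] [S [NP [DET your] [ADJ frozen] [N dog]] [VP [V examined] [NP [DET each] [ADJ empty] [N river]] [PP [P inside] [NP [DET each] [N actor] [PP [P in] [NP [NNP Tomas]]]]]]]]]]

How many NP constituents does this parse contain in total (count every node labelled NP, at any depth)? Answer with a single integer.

The NP constituents are: [NP an engineer behind a director]; [NP a director]; [NP your frozen dog]; [NP each empty river]; [NP each actor in Tomas]; [NP Tomas]. Total: 6.

6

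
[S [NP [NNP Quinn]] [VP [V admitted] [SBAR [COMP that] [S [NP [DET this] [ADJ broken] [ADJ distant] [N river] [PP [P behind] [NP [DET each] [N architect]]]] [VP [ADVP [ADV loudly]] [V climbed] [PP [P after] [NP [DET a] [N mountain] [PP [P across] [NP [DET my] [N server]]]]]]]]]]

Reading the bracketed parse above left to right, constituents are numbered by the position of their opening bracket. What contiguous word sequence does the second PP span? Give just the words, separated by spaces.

after a mountain across my server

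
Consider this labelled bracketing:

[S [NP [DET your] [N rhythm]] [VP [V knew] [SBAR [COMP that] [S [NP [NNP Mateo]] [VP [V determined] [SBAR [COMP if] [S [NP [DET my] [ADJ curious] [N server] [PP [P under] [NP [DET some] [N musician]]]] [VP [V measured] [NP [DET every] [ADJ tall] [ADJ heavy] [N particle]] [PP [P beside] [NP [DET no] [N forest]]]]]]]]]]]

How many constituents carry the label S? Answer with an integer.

Scanning left to right, an opening `[S` appears at word positions 1, 5, 8 — 3 in total.

3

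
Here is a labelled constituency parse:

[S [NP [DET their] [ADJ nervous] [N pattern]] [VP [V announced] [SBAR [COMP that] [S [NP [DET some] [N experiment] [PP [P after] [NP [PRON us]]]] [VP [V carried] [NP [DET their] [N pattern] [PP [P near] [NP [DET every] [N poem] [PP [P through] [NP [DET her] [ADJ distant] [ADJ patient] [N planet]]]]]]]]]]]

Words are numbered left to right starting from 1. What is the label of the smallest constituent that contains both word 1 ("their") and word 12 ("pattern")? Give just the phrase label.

The smallest bracket enclosing both words is [S their nervous pattern announced that some experiment after us carried their pattern near every poem through her distant patient planet], so the label is S.

S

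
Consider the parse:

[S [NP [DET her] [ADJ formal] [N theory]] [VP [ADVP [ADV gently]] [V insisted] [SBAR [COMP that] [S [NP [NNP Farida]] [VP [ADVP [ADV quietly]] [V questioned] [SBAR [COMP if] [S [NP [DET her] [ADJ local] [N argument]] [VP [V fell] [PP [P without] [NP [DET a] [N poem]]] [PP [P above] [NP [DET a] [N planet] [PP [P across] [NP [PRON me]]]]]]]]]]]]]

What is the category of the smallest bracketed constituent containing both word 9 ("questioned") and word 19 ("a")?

Word 9 lies under S → VP → SBAR → S → VP → V; word 19 lies under S → VP → SBAR → S → VP → SBAR → S → VP → PP → NP → DET. The lowest shared node is the VP.

VP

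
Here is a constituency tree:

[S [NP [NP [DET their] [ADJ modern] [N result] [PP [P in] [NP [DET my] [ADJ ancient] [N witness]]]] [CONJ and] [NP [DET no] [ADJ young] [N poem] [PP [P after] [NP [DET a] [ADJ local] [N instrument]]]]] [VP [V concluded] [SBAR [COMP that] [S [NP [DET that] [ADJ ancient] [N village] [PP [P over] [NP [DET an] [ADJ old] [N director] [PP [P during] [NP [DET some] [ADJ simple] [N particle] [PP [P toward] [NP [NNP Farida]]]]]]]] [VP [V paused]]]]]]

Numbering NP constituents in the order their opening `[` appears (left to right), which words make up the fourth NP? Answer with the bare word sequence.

no young poem after a local instrument

Opening `[NP` markers occur at word positions 1, 1, 5, 9, 13, 18, 22, 26, 30; the fourth of these opens the constituent [NP no young poem after a local instrument].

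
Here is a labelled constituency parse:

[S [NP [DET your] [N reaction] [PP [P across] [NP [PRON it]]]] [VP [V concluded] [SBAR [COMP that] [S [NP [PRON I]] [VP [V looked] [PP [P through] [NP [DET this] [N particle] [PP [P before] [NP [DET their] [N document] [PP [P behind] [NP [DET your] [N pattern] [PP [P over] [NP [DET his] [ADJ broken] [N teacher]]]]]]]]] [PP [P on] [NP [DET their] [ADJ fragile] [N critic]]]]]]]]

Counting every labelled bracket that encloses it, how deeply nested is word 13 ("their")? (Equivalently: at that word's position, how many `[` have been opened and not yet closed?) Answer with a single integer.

10

Path from the root down to the word: S → VP → SBAR → S → VP → PP → NP → PP → NP → DET. That is 10 enclosing brackets.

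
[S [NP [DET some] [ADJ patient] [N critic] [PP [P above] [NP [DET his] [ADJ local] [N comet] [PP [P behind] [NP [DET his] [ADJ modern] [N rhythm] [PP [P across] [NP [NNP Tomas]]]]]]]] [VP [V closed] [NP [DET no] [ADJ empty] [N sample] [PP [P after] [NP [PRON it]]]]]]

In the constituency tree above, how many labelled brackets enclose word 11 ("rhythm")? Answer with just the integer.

7

The word sits inside N, which is inside NP, inside PP, inside NP, inside PP, inside NP, inside S — 7 brackets in all.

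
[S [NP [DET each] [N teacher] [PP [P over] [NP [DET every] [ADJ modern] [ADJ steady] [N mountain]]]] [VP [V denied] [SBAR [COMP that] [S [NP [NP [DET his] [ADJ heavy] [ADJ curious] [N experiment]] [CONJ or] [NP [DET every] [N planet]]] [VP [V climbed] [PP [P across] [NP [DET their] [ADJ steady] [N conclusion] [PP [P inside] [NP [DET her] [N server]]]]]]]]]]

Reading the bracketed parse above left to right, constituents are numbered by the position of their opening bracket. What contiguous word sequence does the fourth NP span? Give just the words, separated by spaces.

his heavy curious experiment

Opening `[NP` markers occur at word positions 1, 4, 10, 10, 15, 19, 23; the fourth of these opens the constituent [NP his heavy curious experiment].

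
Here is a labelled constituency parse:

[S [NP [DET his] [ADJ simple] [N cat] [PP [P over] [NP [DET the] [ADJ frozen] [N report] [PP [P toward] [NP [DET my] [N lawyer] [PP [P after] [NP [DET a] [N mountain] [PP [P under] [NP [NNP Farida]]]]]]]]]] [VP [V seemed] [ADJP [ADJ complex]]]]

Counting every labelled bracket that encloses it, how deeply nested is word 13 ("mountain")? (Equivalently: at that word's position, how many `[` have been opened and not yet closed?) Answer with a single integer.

Path from the root down to the word: S → NP → PP → NP → PP → NP → PP → NP → N. That is 9 enclosing brackets.

9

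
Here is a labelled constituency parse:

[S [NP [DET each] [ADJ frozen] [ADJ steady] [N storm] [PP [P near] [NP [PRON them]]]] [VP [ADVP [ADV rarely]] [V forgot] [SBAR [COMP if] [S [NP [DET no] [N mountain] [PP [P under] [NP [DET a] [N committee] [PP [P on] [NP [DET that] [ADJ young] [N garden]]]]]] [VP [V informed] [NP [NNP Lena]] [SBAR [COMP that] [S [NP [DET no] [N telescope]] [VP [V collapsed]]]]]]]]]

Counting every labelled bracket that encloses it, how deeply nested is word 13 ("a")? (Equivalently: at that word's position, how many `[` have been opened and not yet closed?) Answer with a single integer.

Path from the root down to the word: S → VP → SBAR → S → NP → PP → NP → DET. That is 8 enclosing brackets.

8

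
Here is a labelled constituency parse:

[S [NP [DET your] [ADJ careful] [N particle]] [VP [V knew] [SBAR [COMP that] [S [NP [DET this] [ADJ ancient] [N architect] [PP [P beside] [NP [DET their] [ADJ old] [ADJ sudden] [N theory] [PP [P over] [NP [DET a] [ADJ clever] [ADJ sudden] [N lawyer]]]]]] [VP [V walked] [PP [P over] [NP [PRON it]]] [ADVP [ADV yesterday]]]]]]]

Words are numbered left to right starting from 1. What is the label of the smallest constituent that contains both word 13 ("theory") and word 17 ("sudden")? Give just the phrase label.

Both words fall inside [NP their old sudden theory over a clever sudden lawyer] (words 10–18), and no smaller constituent contains them both. Label: NP.

NP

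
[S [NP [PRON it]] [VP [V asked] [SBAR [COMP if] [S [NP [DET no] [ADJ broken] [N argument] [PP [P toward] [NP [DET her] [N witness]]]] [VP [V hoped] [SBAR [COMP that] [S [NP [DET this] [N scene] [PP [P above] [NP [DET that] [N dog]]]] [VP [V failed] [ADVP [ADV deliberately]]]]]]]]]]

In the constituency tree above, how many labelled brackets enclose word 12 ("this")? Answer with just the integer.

9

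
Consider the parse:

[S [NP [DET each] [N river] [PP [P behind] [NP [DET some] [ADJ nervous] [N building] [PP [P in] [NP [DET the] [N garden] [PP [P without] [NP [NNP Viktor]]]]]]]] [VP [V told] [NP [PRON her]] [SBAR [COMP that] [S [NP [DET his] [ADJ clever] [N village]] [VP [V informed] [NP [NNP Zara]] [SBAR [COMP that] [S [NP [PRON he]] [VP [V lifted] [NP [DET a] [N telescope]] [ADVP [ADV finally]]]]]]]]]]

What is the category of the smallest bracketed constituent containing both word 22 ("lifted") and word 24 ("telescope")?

VP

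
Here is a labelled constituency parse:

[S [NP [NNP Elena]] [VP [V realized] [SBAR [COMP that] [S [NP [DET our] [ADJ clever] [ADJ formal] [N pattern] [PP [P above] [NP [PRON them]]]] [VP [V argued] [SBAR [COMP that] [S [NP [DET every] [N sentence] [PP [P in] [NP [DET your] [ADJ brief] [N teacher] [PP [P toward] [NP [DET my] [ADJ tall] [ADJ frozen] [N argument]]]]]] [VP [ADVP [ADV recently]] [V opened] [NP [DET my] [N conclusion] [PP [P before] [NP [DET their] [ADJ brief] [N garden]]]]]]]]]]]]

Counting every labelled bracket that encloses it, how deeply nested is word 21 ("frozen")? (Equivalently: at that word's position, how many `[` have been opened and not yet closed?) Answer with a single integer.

The word sits inside ADJ, which is inside NP, inside PP, inside NP, inside PP, inside NP, inside S, inside SBAR, inside VP, inside S, inside SBAR, inside VP, inside S — 13 brackets in all.

13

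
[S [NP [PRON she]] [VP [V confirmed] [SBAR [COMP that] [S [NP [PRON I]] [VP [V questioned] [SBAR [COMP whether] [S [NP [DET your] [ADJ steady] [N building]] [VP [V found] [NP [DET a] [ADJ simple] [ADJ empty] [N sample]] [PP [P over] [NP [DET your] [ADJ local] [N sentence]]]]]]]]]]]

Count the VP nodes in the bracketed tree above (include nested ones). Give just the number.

Scanning left to right, an opening `[VP` appears at word positions 2, 5, 10 — 3 in total.

3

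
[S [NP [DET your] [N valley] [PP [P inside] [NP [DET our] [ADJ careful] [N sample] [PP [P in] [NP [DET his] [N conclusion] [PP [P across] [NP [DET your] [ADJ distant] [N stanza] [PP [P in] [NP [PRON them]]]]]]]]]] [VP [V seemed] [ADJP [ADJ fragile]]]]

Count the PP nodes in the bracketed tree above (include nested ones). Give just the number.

The PP constituents are: [PP inside our careful sample in his conclusion across your distant stanza in them]; [PP in his conclusion across your distant stanza in them]; [PP across your distant stanza in them]; [PP in them]. Total: 4.

4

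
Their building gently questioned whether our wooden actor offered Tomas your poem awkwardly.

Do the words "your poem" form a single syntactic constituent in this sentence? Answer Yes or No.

"your poem" is exactly the noun phrase [NP your poem], a complete constituent.

Yes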